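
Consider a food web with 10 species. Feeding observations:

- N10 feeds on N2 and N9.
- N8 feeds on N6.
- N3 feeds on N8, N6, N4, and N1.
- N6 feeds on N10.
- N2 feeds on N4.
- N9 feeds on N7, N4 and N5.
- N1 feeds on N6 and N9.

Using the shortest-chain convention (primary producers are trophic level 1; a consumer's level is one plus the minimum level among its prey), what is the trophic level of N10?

N7 is a producer → level 1.
N9 eats N7 → level 2.
N10 eats N9 → level 3.
No prey of N10 is below level 2, so 3 is the minimum.

Trophic level 3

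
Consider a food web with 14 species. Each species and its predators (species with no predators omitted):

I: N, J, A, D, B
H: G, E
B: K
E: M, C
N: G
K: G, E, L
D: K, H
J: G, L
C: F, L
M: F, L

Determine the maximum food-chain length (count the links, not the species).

5 links

One longest chain: I → D → K → E → M → F.
It has 6 species and 5 links.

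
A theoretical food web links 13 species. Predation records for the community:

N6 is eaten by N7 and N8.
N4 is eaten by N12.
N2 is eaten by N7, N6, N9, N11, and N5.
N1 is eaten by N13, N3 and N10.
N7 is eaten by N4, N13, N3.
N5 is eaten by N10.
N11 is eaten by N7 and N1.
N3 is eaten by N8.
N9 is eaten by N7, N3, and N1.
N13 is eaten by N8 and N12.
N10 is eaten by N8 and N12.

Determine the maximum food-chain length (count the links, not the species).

One longest chain: N2 → N6 → N7 → N4 → N12.
It has 5 species and 4 links.

4 links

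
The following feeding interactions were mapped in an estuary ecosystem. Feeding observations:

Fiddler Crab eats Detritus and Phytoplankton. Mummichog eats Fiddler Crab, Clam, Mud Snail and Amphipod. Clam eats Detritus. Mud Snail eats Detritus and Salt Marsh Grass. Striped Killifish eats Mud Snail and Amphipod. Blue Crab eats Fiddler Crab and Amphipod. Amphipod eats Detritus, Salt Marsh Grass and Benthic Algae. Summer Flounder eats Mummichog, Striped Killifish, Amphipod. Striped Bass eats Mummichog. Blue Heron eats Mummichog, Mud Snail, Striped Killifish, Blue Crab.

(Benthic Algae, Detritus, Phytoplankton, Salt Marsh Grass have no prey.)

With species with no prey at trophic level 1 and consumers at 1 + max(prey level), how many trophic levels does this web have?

4

Basal resources (level 1): Benthic Algae, Detritus, Phytoplankton, Salt Marsh Grass.
Detritus → Fiddler Crab → Mummichog → Summer Flounder gives Summer Flounder level 4.
No species has a prey at level 4, so no species reaches level 5.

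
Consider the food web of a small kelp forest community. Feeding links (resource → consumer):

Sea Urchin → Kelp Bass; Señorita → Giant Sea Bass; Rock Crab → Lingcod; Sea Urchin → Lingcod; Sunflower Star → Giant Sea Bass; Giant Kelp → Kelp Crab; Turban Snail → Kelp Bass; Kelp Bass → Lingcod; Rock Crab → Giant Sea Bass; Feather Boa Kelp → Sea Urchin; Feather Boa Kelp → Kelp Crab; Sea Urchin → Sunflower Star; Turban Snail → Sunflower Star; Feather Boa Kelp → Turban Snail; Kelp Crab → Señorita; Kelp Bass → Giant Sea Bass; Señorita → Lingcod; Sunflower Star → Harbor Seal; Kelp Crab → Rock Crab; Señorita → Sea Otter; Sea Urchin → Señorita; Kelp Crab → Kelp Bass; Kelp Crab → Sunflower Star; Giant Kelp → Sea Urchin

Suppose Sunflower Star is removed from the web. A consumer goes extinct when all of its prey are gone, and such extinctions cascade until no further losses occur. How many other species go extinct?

1

Remove Sunflower Star.
Round 1: Harbor Seal (all prey gone) → extinct.
No further losses. Total secondary extinctions: 1.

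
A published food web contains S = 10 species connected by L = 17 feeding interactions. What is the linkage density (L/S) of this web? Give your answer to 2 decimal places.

There are L = 17 links among S = 10 species.
L/S = 17/10 = 1.7000 ≈ 1.70.

L/S = 1.70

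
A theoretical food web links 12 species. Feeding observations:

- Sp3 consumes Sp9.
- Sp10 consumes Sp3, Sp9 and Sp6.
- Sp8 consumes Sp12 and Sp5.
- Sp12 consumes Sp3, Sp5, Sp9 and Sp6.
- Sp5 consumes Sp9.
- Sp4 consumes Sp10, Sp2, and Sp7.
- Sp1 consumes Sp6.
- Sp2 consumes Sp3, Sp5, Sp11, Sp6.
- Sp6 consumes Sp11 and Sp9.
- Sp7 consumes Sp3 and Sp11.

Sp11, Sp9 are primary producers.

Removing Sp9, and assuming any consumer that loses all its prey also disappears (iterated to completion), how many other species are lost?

2

Remove Sp9.
Round 1: Sp5 (all prey gone), Sp3 (all prey gone) → extinct.
No further losses. Total secondary extinctions: 2.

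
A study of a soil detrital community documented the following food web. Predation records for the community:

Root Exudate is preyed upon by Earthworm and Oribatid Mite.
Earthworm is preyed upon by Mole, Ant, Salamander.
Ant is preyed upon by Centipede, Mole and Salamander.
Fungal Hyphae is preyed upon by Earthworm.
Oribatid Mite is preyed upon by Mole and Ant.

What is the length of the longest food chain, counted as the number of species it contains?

4 species

One longest chain: Root Exudate → Earthworm → Ant → Centipede.
It has 4 species and 3 links.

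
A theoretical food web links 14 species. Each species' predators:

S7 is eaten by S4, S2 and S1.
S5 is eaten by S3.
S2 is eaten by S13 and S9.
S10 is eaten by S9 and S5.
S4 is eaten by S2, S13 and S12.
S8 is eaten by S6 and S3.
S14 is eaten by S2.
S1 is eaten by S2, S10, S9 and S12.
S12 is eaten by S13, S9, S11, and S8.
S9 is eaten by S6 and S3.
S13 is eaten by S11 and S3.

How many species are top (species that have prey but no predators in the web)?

Top species (has prey, but nothing eats it): S3, S6, S11.
Count: 3.

3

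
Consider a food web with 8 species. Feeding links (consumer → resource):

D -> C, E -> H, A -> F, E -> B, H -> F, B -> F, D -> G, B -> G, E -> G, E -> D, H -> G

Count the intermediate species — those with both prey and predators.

3

Intermediate species (has both prey and predators): B, D, H.
Count: 3.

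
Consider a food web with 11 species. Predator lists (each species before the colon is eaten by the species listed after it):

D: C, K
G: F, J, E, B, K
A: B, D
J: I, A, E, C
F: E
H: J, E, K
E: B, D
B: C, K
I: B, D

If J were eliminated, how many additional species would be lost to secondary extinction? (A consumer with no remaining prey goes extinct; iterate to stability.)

Remove J.
Round 1: I (all prey gone), A (all prey gone) → extinct.
No further losses. Total secondary extinctions: 2.

2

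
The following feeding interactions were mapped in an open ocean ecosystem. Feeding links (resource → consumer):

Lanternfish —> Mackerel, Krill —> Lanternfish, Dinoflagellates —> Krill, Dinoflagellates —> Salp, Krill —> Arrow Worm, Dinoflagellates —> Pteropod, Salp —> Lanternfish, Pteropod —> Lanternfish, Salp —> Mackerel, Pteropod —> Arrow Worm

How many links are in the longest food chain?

One longest chain: Dinoflagellates → Salp → Lanternfish → Mackerel.
It has 4 species and 3 links.

3 links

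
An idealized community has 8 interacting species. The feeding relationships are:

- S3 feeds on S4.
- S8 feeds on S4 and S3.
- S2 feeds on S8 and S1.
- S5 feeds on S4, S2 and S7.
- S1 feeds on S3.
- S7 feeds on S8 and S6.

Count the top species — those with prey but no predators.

Top species (has prey, but nothing eats it): S5.
Count: 1.

1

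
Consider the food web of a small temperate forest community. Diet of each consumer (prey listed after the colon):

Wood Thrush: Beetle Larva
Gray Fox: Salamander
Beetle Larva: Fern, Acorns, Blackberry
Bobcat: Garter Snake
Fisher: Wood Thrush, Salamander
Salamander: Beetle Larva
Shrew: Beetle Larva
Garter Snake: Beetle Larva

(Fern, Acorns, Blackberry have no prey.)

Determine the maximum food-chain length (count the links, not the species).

One longest chain: Fern → Beetle Larva → Garter Snake → Bobcat.
It has 4 species and 3 links.

3 links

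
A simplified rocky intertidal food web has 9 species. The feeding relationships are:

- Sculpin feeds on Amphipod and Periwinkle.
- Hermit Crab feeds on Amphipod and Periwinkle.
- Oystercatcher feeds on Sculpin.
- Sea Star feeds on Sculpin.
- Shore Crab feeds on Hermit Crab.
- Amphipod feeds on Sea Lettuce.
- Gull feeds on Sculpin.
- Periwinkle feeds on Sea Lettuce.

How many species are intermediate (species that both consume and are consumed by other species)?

4

Intermediate species (has both prey and predators): Amphipod, Periwinkle, Hermit Crab, Sculpin.
Count: 4.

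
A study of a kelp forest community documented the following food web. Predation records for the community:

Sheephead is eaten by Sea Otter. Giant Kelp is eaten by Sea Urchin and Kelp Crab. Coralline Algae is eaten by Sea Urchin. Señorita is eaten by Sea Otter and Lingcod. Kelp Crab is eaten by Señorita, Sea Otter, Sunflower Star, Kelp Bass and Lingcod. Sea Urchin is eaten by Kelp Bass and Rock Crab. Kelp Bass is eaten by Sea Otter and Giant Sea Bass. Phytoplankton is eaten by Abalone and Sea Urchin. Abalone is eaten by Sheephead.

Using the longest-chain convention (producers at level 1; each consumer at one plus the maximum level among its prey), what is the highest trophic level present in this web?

4

Producers (level 1): Phytoplankton, Coralline Algae, Giant Kelp.
Phytoplankton → Abalone → Sheephead → Sea Otter gives Sea Otter level 4.
No species has a prey at level 4, so no species reaches level 5.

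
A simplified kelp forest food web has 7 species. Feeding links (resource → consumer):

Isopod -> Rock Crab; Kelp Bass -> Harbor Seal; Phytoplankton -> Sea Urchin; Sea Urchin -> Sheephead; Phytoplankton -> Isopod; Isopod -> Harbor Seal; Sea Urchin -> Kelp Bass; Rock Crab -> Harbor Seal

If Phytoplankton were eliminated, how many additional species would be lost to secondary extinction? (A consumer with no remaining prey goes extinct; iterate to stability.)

6

Remove Phytoplankton.
Round 1: Sea Urchin (all prey gone), Isopod (all prey gone) → extinct.
Round 2: Kelp Bass (all prey gone), Rock Crab (all prey gone), Sheephead (all prey gone) → extinct.
Round 3: Harbor Seal (all prey gone) → extinct.
No further losses. Total secondary extinctions: 6.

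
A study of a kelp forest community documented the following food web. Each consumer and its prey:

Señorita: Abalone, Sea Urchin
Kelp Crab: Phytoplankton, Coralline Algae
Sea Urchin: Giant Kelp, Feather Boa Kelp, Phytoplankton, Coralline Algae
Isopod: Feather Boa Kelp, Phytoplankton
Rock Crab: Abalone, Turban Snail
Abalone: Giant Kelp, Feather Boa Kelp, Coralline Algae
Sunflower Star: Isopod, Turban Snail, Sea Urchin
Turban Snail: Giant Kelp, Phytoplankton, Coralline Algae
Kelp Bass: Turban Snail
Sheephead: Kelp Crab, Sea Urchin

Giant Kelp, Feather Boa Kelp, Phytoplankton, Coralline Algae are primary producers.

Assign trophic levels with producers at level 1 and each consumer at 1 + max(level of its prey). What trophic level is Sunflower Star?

Trophic level 3

Giant Kelp is a producer → level 1.
Sea Urchin eats Giant Kelp (level 1); other prey at levels: Feather Boa Kelp 1, Phytoplankton 1, Coralline Algae 1 → level 2.
Sunflower Star eats Sea Urchin (level 2); other prey at levels: Isopod 2, Turban Snail 2 → level 3.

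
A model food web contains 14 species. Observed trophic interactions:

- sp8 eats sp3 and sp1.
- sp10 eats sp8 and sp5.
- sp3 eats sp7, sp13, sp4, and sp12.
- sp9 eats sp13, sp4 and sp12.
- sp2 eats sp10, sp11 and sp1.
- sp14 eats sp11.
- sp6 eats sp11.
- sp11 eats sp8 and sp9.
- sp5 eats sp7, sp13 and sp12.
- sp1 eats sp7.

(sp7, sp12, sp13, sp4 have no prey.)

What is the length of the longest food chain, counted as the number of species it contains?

5 species

One longest chain: sp7 → sp1 → sp8 → sp10 → sp2.
It has 5 species and 4 links.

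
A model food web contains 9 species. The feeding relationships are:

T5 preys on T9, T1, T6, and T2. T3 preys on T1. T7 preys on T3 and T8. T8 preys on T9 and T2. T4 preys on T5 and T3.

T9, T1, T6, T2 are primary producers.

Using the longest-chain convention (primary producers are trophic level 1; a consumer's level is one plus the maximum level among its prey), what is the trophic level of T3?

T1 is a producer → level 1.
T3 eats T1 → level 2.

Trophic level 2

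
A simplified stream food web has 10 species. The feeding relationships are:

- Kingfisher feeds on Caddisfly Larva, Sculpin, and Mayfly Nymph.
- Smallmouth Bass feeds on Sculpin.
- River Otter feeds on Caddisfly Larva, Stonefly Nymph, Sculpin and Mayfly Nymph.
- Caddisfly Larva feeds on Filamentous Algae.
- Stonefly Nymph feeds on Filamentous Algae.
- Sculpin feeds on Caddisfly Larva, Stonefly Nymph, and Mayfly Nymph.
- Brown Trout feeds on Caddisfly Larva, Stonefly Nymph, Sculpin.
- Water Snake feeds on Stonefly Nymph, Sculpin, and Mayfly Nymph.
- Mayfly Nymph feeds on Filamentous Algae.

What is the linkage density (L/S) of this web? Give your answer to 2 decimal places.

L/S = 2.00

There are L = 20 links among S = 10 species.
L/S = 20/10 = 2.0000 ≈ 2.00.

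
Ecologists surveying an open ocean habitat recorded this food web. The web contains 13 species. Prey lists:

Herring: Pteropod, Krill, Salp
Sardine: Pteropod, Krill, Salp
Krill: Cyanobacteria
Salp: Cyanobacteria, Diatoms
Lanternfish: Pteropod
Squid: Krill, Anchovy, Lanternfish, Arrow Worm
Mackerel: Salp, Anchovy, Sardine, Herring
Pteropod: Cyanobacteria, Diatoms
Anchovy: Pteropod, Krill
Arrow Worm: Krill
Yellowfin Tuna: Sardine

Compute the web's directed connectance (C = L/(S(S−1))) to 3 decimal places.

The web has S = 13 species and L = 24 feeding links.
C = L / (S(S−1)) = 24 / 156 = 0.1538 ≈ 0.154.

C = 0.154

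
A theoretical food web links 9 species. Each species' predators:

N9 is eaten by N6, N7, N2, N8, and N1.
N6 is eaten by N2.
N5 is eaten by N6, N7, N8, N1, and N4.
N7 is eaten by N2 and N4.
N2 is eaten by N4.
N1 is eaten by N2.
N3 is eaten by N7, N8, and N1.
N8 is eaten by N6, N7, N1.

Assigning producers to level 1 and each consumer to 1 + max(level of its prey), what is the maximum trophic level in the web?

5

Producers (level 1): N9, N5, N3.
N9 → N8 → N7 → N2 → N4 gives N4 level 5.
No species has a prey at level 5, so no species reaches level 6.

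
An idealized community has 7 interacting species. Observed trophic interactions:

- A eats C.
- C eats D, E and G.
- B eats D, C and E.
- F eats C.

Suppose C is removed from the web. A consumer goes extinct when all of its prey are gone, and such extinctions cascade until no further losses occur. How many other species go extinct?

Remove C.
Round 1: A (all prey gone), F (all prey gone) → extinct.
No further losses. Total secondary extinctions: 2.

2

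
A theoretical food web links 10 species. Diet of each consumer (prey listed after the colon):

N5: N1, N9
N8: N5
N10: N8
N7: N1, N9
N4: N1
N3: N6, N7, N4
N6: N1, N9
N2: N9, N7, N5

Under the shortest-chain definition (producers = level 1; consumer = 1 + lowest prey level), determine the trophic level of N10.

Trophic level 4

N1 is a producer → level 1.
N5 eats N1 → level 2.
N8 eats N5 → level 3.
N10 eats N8 → level 4.
No prey of N10 is below level 3, so 4 is the minimum.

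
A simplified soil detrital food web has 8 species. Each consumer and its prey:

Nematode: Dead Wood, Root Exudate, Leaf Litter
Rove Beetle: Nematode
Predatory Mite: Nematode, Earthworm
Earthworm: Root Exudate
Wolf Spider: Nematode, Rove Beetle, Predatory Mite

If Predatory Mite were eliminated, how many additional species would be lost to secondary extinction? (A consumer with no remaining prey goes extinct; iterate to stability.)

0

Remove Predatory Mite.
Every predator of it retains at least one other prey: Wolf Spider still has Nematode, Rove Beetle.
No consumer loses all prey, so no secondary extinctions occur.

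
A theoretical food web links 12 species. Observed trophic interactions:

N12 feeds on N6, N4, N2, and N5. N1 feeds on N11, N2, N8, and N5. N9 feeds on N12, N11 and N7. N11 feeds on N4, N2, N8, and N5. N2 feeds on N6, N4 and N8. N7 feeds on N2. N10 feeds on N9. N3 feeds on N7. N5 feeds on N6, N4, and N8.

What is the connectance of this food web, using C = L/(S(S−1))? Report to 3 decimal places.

C = 0.182

The web has S = 12 species and L = 24 feeding links.
C = L / (S(S−1)) = 24 / 132 = 0.1818 ≈ 0.182.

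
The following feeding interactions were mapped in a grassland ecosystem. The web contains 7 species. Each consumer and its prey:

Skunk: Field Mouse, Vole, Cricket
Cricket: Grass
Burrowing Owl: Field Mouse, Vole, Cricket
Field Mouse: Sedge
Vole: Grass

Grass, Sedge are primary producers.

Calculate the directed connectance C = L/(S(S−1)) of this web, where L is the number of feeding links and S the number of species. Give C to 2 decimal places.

The web has S = 7 species and L = 9 feeding links.
C = L / (S(S−1)) = 9 / 42 = 0.2143 ≈ 0.21.

C = 0.21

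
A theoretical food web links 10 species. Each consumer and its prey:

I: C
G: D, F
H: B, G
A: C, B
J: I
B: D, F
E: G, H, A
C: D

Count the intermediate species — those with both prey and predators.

Intermediate species (has both prey and predators): C, B, G, H, I, A.
Count: 6.

6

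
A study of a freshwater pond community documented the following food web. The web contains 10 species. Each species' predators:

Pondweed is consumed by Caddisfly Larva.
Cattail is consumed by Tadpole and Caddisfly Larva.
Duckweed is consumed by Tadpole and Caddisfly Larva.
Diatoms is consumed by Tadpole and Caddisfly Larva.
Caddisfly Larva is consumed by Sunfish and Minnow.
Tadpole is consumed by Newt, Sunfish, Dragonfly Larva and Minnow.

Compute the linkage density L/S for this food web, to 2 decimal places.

L/S = 1.30

There are L = 13 links among S = 10 species.
L/S = 13/10 = 1.3000 ≈ 1.30.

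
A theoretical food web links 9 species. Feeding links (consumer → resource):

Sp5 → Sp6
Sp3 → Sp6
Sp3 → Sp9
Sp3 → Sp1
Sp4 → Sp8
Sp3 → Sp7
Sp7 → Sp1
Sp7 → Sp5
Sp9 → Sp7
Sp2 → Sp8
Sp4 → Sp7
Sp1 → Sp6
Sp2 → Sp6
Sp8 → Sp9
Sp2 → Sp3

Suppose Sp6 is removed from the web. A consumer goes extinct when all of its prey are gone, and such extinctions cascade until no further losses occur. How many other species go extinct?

8

Remove Sp6.
Round 1: Sp5 (all prey gone), Sp1 (all prey gone) → extinct.
Round 2: Sp7 (all prey gone) → extinct.
Round 3: Sp9 (all prey gone) → extinct.
Round 4: Sp3 (all prey gone), Sp8 (all prey gone) → extinct.
Round 5: Sp4 (all prey gone), Sp2 (all prey gone) → extinct.
No further losses. Total secondary extinctions: 8.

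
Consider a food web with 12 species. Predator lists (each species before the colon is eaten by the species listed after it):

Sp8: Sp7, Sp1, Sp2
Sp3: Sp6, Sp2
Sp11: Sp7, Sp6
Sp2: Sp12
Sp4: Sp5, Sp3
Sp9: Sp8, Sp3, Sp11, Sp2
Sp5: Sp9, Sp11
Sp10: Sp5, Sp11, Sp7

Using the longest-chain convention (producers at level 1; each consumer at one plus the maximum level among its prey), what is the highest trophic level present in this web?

Producers (level 1): Sp10, Sp4.
Sp10 → Sp5 → Sp9 → Sp8 → Sp2 → Sp12 gives Sp12 level 6.
No species has a prey at level 6, so no species reaches level 7.

6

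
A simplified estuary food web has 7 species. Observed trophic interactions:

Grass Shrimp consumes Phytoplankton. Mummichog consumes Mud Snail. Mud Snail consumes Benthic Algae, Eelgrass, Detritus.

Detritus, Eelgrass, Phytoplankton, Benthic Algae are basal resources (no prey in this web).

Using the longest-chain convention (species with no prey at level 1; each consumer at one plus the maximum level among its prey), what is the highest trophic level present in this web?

3

Basal resources (level 1): Detritus, Eelgrass, Phytoplankton, Benthic Algae.
Detritus → Mud Snail → Mummichog gives Mummichog level 3.
No species has a prey at level 3, so no species reaches level 4.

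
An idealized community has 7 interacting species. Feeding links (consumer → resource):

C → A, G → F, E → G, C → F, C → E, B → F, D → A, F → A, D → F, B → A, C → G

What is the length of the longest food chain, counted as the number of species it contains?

5 species

One longest chain: A → F → G → E → C.
It has 5 species and 4 links.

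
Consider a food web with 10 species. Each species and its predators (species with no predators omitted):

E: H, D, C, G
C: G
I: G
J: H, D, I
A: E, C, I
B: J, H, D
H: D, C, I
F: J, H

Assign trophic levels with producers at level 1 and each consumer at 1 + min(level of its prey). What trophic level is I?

A is a producer → level 1.
I eats A → level 2.

Trophic level 2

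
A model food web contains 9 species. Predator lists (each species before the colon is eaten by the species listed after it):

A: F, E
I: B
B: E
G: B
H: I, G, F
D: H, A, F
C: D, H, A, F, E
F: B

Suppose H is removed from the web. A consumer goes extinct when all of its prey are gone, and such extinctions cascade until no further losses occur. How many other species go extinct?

2

Remove H.
Round 1: I (all prey gone), G (all prey gone) → extinct.
No further losses. Total secondary extinctions: 2.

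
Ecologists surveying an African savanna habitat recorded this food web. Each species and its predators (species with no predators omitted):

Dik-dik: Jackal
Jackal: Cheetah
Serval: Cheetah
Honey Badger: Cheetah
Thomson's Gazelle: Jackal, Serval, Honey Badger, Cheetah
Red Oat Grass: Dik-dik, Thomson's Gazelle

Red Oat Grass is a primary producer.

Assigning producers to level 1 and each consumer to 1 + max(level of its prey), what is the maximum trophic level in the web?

Producers (level 1): Red Oat Grass.
Red Oat Grass → Dik-dik → Jackal → Cheetah gives Cheetah level 4.
No species has a prey at level 4, so no species reaches level 5.

4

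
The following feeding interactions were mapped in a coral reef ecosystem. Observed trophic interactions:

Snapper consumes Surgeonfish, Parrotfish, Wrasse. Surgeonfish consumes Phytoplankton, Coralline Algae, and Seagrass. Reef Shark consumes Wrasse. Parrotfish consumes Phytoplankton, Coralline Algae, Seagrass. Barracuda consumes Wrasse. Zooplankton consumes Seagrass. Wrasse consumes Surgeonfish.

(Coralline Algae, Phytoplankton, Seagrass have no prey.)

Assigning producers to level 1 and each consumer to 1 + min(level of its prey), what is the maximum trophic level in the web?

4

Producers (level 1): Coralline Algae, Phytoplankton, Seagrass.
Following each consumer down to its lowest-level prey: Coralline Algae → Surgeonfish → Wrasse → Reef Shark (levels 1 through 4).
All prey of Reef Shark (Wrasse 3) are at level 3 or above, so Reef Shark is at level 1 + 3 = 4.
Every consumer has at least one prey at level 3 or below, so none exceeds level 4.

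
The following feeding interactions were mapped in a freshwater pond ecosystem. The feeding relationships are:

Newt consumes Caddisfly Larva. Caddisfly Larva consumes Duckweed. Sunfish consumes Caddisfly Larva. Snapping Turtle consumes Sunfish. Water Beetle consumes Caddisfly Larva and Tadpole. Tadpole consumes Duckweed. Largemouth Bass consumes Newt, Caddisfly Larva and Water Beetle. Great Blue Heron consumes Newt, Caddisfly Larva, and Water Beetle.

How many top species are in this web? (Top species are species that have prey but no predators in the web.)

3

Top species (has prey, but nothing eats it): Largemouth Bass, Snapping Turtle, Great Blue Heron.
Count: 3.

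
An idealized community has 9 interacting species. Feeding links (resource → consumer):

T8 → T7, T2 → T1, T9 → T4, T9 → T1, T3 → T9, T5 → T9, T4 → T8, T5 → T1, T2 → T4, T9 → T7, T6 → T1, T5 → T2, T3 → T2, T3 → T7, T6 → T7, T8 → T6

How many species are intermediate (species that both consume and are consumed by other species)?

Intermediate species (has both prey and predators): T9, T2, T4, T8, T6.
Count: 5.

5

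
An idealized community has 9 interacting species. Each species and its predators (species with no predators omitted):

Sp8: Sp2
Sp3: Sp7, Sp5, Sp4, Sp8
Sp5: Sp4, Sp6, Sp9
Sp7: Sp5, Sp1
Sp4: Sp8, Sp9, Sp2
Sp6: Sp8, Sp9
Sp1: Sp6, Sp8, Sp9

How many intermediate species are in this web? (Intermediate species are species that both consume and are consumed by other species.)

6

Intermediate species (has both prey and predators): Sp7, Sp5, Sp1, Sp4, Sp6, Sp8.
Count: 6.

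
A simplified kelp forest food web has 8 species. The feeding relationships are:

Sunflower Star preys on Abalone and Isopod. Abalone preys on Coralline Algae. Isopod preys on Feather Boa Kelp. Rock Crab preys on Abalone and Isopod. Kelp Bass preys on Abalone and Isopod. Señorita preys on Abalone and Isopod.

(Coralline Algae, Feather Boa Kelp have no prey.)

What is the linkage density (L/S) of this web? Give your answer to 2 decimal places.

L/S = 1.25

There are L = 10 links among S = 8 species.
L/S = 10/8 = 1.2500 ≈ 1.25.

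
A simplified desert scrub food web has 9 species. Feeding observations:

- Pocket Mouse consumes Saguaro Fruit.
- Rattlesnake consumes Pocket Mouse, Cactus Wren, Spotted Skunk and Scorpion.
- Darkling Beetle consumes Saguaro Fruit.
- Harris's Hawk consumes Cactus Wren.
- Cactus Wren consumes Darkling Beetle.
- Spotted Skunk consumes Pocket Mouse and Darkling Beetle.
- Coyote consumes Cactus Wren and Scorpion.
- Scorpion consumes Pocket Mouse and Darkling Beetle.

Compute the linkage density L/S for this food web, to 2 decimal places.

There are L = 14 links among S = 9 species.
L/S = 14/9 = 1.5556 ≈ 1.56.

L/S = 1.56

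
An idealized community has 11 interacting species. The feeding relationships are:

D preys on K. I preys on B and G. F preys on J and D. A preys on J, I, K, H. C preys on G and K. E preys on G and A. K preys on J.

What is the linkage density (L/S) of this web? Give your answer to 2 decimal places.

L/S = 1.27

There are L = 14 links among S = 11 species.
L/S = 14/11 = 1.2727 ≈ 1.27.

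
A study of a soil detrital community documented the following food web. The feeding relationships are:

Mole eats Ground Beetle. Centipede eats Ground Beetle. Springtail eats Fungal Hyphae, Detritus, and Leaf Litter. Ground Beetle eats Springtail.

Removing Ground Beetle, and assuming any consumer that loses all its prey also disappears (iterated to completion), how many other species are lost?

2

Remove Ground Beetle.
Round 1: Mole (all prey gone), Centipede (all prey gone) → extinct.
No further losses. Total secondary extinctions: 2.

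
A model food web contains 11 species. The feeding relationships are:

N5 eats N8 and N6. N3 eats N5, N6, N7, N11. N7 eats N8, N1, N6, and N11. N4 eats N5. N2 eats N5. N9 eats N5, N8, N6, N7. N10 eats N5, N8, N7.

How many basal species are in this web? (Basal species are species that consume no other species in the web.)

Basal species (no prey listed): N6, N11, N1, N8.
Count: 4.

4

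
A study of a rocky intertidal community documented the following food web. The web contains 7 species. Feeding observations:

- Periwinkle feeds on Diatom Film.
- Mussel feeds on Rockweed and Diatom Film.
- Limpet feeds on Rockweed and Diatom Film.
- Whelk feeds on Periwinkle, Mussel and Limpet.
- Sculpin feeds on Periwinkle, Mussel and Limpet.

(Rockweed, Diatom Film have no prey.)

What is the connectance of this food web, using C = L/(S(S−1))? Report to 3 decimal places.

C = 0.262

The web has S = 7 species and L = 11 feeding links.
C = L / (S(S−1)) = 11 / 42 = 0.2619 ≈ 0.262.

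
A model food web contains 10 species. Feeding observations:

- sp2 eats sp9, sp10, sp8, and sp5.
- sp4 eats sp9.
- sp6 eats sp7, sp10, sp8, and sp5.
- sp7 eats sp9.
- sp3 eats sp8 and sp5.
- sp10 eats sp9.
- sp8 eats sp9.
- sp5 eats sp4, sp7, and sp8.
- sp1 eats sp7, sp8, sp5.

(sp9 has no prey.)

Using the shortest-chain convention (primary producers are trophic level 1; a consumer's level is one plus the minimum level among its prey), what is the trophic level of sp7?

sp9 is a producer → level 1.
sp7 eats sp9 → level 2.

Trophic level 2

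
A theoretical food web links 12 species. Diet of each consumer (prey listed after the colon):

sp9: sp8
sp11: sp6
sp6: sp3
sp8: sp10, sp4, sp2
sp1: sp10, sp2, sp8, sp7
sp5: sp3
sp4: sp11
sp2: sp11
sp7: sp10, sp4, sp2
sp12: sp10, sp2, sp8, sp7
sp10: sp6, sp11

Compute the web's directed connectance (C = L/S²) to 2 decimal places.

The web has S = 12 species and L = 22 feeding links.
C = L / S² = 22 / 144 = 0.1528 ≈ 0.15.

C = 0.15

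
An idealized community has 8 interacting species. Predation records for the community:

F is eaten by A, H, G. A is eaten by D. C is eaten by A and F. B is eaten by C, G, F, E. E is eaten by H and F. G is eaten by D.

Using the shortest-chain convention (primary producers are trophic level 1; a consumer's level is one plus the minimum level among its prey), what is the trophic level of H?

B is a producer → level 1.
E eats B → level 2.
H eats E → level 3.
No prey of H is below level 2, so 3 is the minimum.

Trophic level 3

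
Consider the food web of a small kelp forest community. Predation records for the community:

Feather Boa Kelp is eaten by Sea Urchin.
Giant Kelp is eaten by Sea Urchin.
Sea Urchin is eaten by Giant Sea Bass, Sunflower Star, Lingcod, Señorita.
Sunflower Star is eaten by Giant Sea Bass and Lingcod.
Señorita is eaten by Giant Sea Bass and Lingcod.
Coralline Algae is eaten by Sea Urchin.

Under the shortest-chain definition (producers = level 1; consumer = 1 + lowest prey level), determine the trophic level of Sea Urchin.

Trophic level 2

Feather Boa Kelp is a producer → level 1.
Sea Urchin eats Feather Boa Kelp → level 2.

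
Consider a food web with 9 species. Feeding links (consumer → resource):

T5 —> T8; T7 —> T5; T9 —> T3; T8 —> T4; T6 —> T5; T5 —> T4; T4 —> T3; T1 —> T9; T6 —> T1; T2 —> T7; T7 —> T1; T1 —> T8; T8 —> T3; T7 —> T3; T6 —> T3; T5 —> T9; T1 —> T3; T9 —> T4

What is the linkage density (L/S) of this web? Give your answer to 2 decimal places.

There are L = 18 links among S = 9 species.
L/S = 18/9 = 2.0000 ≈ 2.00.

L/S = 2.00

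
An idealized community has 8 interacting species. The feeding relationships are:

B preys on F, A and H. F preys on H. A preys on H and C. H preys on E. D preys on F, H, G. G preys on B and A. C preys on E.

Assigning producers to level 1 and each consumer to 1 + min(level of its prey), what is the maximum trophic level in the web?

Producers (level 1): E.
Following each consumer down to its lowest-level prey: E → C → A → G (levels 1 through 4).
All prey of G (A 3, B 3) are at level 3 or above, so G is at level 1 + 3 = 4.
Every consumer has at least one prey at level 3 or below, so none exceeds level 4.

4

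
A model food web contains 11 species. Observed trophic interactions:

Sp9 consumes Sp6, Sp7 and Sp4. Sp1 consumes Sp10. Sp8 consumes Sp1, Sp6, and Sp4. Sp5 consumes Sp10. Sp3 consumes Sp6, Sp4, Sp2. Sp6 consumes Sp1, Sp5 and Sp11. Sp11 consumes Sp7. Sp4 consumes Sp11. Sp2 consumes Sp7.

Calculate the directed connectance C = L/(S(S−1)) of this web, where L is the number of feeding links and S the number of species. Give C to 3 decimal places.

The web has S = 11 species and L = 17 feeding links.
C = L / (S(S−1)) = 17 / 110 = 0.1545 ≈ 0.155.

C = 0.155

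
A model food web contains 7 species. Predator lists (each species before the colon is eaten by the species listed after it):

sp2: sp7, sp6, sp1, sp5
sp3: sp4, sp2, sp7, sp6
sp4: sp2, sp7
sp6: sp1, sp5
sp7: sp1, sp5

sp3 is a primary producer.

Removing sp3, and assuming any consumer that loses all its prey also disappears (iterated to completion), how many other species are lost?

6

Remove sp3.
Round 1: sp4 (all prey gone) → extinct.
Round 2: sp2 (all prey gone) → extinct.
Round 3: sp7 (all prey gone), sp6 (all prey gone) → extinct.
Round 4: sp1 (all prey gone), sp5 (all prey gone) → extinct.
No further losses. Total secondary extinctions: 6.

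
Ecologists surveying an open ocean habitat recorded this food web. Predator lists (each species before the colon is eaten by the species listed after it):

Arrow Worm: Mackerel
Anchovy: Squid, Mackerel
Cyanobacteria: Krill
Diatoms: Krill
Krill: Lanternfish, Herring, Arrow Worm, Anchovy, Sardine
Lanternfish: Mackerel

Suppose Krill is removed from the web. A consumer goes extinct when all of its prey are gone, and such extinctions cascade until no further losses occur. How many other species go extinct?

7

Remove Krill.
Round 1: Lanternfish (all prey gone), Herring (all prey gone), Arrow Worm (all prey gone), Anchovy (all prey gone), Sardine (all prey gone) → extinct.
Round 2: Squid (all prey gone), Mackerel (all prey gone) → extinct.
No further losses. Total secondary extinctions: 7.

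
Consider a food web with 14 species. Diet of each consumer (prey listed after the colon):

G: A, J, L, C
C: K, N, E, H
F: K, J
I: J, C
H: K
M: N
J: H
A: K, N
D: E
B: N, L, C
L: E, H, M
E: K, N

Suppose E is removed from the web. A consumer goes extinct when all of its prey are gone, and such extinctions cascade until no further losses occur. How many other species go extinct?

Remove E.
Round 1: D (all prey gone) → extinct.
No further losses. Total secondary extinctions: 1.

1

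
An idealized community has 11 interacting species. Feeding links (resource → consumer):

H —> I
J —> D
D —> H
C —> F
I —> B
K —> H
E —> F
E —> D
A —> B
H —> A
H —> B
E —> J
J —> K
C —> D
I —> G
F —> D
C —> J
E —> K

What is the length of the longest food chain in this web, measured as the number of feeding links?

5 links

One longest chain: E → J → K → H → I → B.
It has 6 species and 5 links.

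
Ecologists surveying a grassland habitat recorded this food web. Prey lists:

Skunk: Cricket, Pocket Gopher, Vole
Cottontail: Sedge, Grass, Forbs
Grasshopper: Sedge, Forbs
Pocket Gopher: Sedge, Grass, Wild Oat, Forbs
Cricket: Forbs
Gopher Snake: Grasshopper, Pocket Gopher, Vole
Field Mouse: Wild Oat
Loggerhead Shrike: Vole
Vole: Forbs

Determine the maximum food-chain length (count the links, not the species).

2 links

One longest chain: Sedge → Pocket Gopher → Gopher Snake.
It has 3 species and 2 links.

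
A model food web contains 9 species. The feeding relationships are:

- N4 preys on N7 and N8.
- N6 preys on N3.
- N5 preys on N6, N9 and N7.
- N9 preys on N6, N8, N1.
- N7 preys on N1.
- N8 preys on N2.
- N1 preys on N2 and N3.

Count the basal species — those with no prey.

Basal species (no prey listed): N3, N2.
Count: 2.

2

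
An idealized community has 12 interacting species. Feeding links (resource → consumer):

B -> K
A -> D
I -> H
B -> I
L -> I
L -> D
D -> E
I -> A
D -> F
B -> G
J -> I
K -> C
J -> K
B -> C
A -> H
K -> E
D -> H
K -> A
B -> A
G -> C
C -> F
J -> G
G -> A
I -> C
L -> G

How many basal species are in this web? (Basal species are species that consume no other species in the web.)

3

Basal species (no prey listed): B, J, L.
Count: 3.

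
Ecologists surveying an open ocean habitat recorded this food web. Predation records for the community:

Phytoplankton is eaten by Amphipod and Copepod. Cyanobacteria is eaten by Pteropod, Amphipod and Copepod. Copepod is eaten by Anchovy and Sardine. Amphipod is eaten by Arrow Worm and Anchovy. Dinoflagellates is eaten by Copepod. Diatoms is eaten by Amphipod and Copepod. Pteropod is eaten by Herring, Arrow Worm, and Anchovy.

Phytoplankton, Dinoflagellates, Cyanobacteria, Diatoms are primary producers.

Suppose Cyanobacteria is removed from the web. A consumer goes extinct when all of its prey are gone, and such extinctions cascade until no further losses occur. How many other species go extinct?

2

Remove Cyanobacteria.
Round 1: Pteropod (all prey gone) → extinct.
Round 2: Herring (all prey gone) → extinct.
No further losses. Total secondary extinctions: 2.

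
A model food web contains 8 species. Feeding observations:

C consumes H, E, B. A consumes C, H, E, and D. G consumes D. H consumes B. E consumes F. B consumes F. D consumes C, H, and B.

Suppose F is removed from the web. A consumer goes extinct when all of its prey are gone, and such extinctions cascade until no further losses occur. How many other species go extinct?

Remove F.
Round 1: E (all prey gone), B (all prey gone) → extinct.
Round 2: H (all prey gone) → extinct.
Round 3: C (all prey gone) → extinct.
Round 4: D (all prey gone) → extinct.
Round 5: G (all prey gone), A (all prey gone) → extinct.
No further losses. Total secondary extinctions: 7.

7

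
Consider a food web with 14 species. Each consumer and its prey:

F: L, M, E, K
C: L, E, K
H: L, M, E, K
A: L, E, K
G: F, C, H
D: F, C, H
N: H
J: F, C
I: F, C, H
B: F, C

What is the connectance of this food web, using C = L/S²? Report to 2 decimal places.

The web has S = 14 species and L = 28 feeding links.
C = L / S² = 28 / 196 = 0.1429 ≈ 0.14.

C = 0.14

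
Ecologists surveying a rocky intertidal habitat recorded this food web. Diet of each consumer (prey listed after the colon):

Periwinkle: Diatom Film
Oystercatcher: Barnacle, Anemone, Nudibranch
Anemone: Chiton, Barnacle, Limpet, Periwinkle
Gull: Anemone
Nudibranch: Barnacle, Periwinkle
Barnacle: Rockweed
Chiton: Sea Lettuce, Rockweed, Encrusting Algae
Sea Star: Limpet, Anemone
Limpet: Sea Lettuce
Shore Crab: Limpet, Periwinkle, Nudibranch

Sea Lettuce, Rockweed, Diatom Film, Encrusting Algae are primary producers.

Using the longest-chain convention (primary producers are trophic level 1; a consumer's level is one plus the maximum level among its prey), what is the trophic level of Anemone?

Trophic level 3

Sea Lettuce is a producer → level 1.
Chiton eats Sea Lettuce (level 1); other prey at levels: Rockweed 1, Encrusting Algae 1 → level 2.
Anemone eats Chiton (level 2); other prey at levels: Barnacle 2, Limpet 2, Periwinkle 2 → level 3.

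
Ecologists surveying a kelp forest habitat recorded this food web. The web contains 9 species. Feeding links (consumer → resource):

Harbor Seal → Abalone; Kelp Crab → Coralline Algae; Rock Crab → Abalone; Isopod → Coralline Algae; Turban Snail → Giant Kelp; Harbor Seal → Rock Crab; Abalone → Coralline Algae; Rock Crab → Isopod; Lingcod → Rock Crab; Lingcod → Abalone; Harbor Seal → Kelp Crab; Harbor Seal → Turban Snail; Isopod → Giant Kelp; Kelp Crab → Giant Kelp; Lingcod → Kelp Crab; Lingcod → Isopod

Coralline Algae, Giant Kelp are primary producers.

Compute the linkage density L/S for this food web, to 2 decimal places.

L/S = 1.78

There are L = 16 links among S = 9 species.
L/S = 16/9 = 1.7778 ≈ 1.78.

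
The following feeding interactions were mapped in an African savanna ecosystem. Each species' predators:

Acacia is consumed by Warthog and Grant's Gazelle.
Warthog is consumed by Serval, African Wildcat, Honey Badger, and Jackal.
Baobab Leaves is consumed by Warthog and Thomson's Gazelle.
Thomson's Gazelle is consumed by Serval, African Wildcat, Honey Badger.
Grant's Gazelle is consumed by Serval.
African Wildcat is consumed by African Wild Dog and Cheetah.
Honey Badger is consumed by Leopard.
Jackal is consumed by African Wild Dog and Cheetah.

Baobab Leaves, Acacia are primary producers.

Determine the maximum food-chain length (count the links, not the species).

One longest chain: Baobab Leaves → Thomson's Gazelle → Honey Badger → Leopard.
It has 4 species and 3 links.

3 links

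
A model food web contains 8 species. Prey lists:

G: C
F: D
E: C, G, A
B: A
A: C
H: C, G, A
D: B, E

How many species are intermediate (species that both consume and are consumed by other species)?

Intermediate species (has both prey and predators): G, A, B, E, D.
Count: 5.

5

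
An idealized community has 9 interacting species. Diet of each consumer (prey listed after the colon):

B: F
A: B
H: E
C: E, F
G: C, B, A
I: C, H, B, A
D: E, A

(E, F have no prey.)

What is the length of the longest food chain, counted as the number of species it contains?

4 species

One longest chain: F → B → A → I.
It has 4 species and 3 links.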